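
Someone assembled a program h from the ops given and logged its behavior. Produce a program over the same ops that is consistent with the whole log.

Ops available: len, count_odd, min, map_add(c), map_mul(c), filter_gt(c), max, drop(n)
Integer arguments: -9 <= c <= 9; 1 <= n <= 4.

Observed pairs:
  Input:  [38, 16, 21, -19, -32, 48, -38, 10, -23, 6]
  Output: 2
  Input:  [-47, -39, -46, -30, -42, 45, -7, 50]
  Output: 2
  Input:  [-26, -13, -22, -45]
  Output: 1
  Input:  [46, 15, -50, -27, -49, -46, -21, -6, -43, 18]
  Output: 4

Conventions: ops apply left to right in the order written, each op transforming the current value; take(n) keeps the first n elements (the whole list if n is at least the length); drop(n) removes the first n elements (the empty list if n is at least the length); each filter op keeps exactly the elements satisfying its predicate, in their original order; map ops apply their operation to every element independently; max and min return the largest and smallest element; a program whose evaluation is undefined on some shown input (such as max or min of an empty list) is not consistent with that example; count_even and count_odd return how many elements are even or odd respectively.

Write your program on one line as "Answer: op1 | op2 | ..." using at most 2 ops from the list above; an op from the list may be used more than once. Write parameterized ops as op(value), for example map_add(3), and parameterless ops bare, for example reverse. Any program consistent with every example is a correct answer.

drop(3) | count_odd

Check, running the answer program on each example:
  [38, 16, 21, -19, -32, 48, -38, 10, -23, 6] -> [-19, -32, 48, -38, 10, -23, 6] -> 2
  [-47, -39, -46, -30, -42, 45, -7, 50] -> [-30, -42, 45, -7, 50] -> 2
  [-26, -13, -22, -45] -> [-45] -> 1
  [46, 15, -50, -27, -49, -46, -21, -6, -43, 18] -> [-27, -49, -46, -21, -6, -43, 18] -> 4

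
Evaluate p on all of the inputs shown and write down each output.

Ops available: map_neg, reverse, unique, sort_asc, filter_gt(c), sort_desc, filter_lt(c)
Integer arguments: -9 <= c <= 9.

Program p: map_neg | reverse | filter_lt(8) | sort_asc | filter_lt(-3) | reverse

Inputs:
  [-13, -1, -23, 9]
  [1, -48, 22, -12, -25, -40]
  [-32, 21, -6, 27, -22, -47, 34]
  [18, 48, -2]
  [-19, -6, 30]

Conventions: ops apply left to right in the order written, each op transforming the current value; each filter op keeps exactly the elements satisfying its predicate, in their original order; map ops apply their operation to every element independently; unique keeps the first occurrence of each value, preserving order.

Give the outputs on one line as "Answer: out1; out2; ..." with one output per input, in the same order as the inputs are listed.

Execution, op by op:
  [-13, -1, -23, 9] -> [13, 1, 23, -9] -> [-9, 23, 1, 13] -> [-9, 1] -> [-9, 1] -> [-9] -> [-9]
  [1, -48, 22, -12, -25, -40] -> [-1, 48, -22, 12, 25, 40] -> [40, 25, 12, -22, 48, -1] -> [-22, -1] -> [-22, -1] -> [-22] -> [-22]
  [-32, 21, -6, 27, -22, -47, 34] -> [32, -21, 6, -27, 22, 47, -34] -> [-34, 47, 22, -27, 6, -21, 32] -> [-34, -27, 6, -21] -> [-34, -27, -21, 6] -> [-34, -27, -21] -> [-21, -27, -34]
  [18, 48, -2] -> [-18, -48, 2] -> [2, -48, -18] -> [2, -48, -18] -> [-48, -18, 2] -> [-48, -18] -> [-18, -48]
  [-19, -6, 30] -> [19, 6, -30] -> [-30, 6, 19] -> [-30, 6] -> [-30, 6] -> [-30] -> [-30]

[-9]; [-22]; [-21, -27, -34]; [-18, -48]; [-30]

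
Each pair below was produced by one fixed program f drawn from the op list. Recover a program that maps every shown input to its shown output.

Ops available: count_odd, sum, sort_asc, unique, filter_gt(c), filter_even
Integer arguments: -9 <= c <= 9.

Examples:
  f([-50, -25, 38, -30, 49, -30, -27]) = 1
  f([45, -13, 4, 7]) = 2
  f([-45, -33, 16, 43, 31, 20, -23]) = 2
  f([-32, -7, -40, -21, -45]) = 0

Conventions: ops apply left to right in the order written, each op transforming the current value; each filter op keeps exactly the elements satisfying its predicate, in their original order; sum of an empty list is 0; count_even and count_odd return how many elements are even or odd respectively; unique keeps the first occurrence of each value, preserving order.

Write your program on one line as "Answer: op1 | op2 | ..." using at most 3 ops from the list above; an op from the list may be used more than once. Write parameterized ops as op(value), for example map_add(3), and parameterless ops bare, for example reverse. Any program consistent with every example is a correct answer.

filter_gt(-4) | count_odd

Check, running the answer program on each example:
  [-50, -25, 38, -30, 49, -30, -27] -> [38, 49] -> 1
  [45, -13, 4, 7] -> [45, 4, 7] -> 2
  [-45, -33, 16, 43, 31, 20, -23] -> [16, 43, 31, 20] -> 2
  [-32, -7, -40, -21, -45] -> [] -> 0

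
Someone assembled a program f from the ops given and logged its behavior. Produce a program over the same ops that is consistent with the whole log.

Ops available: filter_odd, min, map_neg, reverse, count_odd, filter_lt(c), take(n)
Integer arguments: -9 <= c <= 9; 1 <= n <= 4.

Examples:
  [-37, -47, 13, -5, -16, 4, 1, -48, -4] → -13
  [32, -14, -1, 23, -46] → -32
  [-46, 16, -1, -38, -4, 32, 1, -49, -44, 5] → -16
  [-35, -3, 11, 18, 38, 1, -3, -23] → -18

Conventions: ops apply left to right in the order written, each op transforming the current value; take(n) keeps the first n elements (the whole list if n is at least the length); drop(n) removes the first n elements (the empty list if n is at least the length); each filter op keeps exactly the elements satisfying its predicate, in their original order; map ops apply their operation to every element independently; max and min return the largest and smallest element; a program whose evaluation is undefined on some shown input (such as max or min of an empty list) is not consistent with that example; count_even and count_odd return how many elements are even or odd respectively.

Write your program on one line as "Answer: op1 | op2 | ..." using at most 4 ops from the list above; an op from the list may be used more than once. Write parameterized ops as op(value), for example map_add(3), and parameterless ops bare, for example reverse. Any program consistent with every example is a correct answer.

take(4) | map_neg | reverse | min

Check, running the answer program on each example:
  [-37, -47, 13, -5, -16, 4, 1, -48, -4] -> [-37, -47, 13, -5] -> [37, 47, -13, 5] -> [5, -13, 47, 37] -> -13
  [32, -14, -1, 23, -46] -> [32, -14, -1, 23] -> [-32, 14, 1, -23] -> [-23, 1, 14, -32] -> -32
  [-46, 16, -1, -38, -4, 32, 1, -49, -44, 5] -> [-46, 16, -1, -38] -> [46, -16, 1, 38] -> [38, 1, -16, 46] -> -16
  [-35, -3, 11, 18, 38, 1, -3, -23] -> [-35, -3, 11, 18] -> [35, 3, -11, -18] -> [-18, -11, 3, 35] -> -18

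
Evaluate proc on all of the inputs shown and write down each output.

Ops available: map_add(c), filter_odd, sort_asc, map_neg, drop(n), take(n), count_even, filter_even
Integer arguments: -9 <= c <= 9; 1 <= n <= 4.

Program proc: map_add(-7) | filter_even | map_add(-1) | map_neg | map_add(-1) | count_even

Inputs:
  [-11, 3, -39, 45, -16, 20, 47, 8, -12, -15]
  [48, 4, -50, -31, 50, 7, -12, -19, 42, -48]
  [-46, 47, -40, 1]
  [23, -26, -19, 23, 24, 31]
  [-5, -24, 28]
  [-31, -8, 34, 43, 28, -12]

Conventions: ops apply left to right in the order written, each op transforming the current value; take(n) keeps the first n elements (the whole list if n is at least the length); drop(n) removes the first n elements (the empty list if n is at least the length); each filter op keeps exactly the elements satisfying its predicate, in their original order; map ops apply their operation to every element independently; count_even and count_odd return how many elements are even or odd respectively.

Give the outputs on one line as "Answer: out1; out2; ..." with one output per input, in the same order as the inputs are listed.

Execution, op by op:
  [-11, 3, -39, 45, -16, 20, 47, 8, -12, -15] -> [-18, -4, -46, 38, -23, 13, 40, 1, -19, -22] -> [-18, -4, -46, 38, 40, -22] -> [-19, -5, -47, 37, 39, -23] -> [19, 5, 47, -37, -39, 23] -> [18, 4, 46, -38, -40, 22] -> 6
  [48, 4, -50, -31, 50, 7, -12, -19, 42, -48] -> [41, -3, -57, -38, 43, 0, -19, -26, 35, -55] -> [-38, 0, -26] -> [-39, -1, -27] -> [39, 1, 27] -> [38, 0, 26] -> 3
  [-46, 47, -40, 1] -> [-53, 40, -47, -6] -> [40, -6] -> [39, -7] -> [-39, 7] -> [-40, 6] -> 2
  [23, -26, -19, 23, 24, 31] -> [16, -33, -26, 16, 17, 24] -> [16, -26, 16, 24] -> [15, -27, 15, 23] -> [-15, 27, -15, -23] -> [-16, 26, -16, -24] -> 4
  [-5, -24, 28] -> [-12, -31, 21] -> [-12] -> [-13] -> [13] -> [12] -> 1
  [-31, -8, 34, 43, 28, -12] -> [-38, -15, 27, 36, 21, -19] -> [-38, 36] -> [-39, 35] -> [39, -35] -> [38, -36] -> 2

6; 3; 2; 4; 1; 2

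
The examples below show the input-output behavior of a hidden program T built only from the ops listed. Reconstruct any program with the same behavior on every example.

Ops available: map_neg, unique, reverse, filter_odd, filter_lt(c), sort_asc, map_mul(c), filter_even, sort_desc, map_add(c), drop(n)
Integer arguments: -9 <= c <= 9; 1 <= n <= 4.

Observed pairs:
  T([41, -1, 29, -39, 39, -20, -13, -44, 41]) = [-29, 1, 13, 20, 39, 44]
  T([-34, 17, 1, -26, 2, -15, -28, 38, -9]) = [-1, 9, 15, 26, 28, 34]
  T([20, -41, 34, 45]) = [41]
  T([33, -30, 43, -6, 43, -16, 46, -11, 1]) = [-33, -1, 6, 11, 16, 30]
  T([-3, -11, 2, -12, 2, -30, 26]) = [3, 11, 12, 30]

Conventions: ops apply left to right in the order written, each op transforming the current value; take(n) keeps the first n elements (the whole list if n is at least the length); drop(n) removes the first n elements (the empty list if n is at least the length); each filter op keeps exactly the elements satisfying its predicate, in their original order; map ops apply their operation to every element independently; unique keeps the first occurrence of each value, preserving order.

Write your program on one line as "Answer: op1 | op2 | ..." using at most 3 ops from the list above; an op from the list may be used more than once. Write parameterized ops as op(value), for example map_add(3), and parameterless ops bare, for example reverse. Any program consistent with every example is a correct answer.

sort_desc | map_neg | drop(3)

Check, running the answer program on each example:
  [41, -1, 29, -39, 39, -20, -13, -44, 41] -> [41, 41, 39, 29, -1, -13, -20, -39, -44] -> [-41, -41, -39, -29, 1, 13, 20, 39, 44] -> [-29, 1, 13, 20, 39, 44]
  [-34, 17, 1, -26, 2, -15, -28, 38, -9] -> [38, 17, 2, 1, -9, -15, -26, -28, -34] -> [-38, -17, -2, -1, 9, 15, 26, 28, 34] -> [-1, 9, 15, 26, 28, 34]
  [20, -41, 34, 45] -> [45, 34, 20, -41] -> [-45, -34, -20, 41] -> [41]
  [33, -30, 43, -6, 43, -16, 46, -11, 1] -> [46, 43, 43, 33, 1, -6, -11, -16, -30] -> [-46, -43, -43, -33, -1, 6, 11, 16, 30] -> [-33, -1, 6, 11, 16, 30]
  [-3, -11, 2, -12, 2, -30, 26] -> [26, 2, 2, -3, -11, -12, -30] -> [-26, -2, -2, 3, 11, 12, 30] -> [3, 11, 12, 30]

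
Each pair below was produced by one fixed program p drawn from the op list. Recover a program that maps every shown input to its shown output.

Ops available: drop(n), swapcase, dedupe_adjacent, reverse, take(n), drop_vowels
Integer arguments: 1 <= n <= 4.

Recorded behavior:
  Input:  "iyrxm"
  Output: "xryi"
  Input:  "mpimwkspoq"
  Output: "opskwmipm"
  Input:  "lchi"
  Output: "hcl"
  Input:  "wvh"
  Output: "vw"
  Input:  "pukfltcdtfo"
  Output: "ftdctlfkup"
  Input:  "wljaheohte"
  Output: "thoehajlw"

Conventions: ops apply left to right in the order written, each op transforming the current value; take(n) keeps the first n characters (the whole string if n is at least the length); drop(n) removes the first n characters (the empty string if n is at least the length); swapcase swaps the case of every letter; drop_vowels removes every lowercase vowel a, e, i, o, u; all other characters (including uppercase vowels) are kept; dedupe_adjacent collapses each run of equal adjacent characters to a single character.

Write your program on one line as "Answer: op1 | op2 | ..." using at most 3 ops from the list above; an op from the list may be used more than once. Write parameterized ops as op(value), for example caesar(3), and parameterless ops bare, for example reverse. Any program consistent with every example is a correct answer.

reverse | drop(1)

Check, running the answer program on each example:
  "iyrxm" -> "mxryi" -> "xryi"
  "mpimwkspoq" -> "qopskwmipm" -> "opskwmipm"
  "lchi" -> "ihcl" -> "hcl"
  "wvh" -> "hvw" -> "vw"
  "pukfltcdtfo" -> "oftdctlfkup" -> "ftdctlfkup"
  "wljaheohte" -> "ethoehajlw" -> "thoehajlw"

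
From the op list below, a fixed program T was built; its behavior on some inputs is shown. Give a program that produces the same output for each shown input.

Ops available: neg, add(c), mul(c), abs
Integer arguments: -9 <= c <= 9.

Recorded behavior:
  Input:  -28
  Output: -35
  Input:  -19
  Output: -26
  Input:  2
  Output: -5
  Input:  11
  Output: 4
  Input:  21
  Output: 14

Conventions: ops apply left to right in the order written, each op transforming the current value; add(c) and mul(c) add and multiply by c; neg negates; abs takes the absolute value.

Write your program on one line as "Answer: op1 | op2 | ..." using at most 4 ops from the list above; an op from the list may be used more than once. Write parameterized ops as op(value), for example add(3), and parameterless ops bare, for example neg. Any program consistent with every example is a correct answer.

add(-6) | add(-9) | add(8)

Check, running the answer program on each example:
  -28 -> -34 -> -43 -> -35
  -19 -> -25 -> -34 -> -26
  2 -> -4 -> -13 -> -5
  11 -> 5 -> -4 -> 4
  21 -> 15 -> 6 -> 14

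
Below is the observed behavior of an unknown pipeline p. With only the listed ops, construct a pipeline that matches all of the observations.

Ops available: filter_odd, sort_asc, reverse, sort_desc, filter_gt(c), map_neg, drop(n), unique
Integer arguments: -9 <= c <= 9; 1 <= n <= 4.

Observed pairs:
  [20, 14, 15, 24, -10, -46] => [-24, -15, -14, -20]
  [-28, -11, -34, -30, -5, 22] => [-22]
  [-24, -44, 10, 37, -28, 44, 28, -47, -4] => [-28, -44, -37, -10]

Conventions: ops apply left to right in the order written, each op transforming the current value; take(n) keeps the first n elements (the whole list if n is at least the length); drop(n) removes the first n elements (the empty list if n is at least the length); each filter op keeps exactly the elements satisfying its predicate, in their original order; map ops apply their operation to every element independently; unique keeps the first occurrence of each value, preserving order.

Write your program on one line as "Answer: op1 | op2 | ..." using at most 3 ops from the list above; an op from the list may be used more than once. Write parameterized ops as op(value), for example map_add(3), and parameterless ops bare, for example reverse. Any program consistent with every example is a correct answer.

filter_gt(5) | map_neg | reverse

Check, running the answer program on each example:
  [20, 14, 15, 24, -10, -46] -> [20, 14, 15, 24] -> [-20, -14, -15, -24] -> [-24, -15, -14, -20]
  [-28, -11, -34, -30, -5, 22] -> [22] -> [-22] -> [-22]
  [-24, -44, 10, 37, -28, 44, 28, -47, -4] -> [10, 37, 44, 28] -> [-10, -37, -44, -28] -> [-28, -44, -37, -10]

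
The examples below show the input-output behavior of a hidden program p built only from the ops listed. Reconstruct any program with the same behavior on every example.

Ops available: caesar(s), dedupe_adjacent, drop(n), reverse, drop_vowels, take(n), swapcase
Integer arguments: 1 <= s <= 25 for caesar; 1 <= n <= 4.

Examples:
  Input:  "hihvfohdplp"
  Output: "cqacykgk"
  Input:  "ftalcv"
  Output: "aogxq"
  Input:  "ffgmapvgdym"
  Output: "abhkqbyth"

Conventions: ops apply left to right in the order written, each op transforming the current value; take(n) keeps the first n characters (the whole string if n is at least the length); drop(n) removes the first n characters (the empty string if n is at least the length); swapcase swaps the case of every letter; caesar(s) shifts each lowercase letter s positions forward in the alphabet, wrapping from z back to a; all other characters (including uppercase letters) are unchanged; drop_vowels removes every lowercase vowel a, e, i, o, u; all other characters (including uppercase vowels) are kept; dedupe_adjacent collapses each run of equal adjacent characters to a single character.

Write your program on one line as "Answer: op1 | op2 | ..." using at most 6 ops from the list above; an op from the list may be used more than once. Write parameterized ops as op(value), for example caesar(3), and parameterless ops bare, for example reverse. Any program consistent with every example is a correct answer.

reverse | dedupe_adjacent | drop_vowels | caesar(21) | reverse | dedupe_adjacent

Check, running the answer program on each example:
  "hihvfohdplp" -> "plpdhofvhih" -> "plpdhofvhih" -> "plpdhfvhh" -> "kgkycaqcc" -> "ccqacykgk" -> "cqacykgk"
  "ftalcv" -> "vclatf" -> "vclatf" -> "vcltf" -> "qxgoa" -> "aogxq" -> "aogxq"
  "ffgmapvgdym" -> "mydgvpamgff" -> "mydgvpamgf" -> "mydgvpmgf" -> "htybqkhba" -> "abhkqbyth" -> "abhkqbyth"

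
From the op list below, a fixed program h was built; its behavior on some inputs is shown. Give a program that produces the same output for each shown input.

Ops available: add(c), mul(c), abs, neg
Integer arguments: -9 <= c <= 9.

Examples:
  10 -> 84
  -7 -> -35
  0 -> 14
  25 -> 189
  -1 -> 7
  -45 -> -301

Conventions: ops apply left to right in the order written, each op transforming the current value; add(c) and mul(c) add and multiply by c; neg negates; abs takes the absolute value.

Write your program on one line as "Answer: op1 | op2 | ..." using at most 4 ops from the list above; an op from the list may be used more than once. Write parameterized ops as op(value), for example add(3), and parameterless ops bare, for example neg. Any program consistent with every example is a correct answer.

add(3) | add(-1) | neg | mul(-7)

Check, running the answer program on each example:
  10 -> 13 -> 12 -> -12 -> 84
  -7 -> -4 -> -5 -> 5 -> -35
  0 -> 3 -> 2 -> -2 -> 14
  25 -> 28 -> 27 -> -27 -> 189
  -1 -> 2 -> 1 -> -1 -> 7
  -45 -> -42 -> -43 -> 43 -> -301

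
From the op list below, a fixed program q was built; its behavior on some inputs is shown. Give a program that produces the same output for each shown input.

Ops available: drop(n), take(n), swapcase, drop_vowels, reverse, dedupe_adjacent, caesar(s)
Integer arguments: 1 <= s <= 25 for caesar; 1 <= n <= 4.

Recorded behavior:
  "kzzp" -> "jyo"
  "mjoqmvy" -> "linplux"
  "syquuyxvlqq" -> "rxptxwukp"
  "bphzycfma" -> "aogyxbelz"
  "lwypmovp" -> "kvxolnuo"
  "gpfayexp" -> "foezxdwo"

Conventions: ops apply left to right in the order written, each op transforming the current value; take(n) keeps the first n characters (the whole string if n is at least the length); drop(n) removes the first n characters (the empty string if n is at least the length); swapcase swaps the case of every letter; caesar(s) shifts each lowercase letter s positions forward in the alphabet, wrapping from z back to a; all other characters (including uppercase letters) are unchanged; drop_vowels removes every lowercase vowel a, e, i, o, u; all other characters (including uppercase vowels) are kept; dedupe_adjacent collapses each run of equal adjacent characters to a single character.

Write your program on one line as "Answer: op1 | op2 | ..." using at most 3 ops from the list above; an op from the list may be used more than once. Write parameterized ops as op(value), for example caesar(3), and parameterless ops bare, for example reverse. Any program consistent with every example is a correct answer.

caesar(6) | dedupe_adjacent | caesar(19)

Check, running the answer program on each example:
  "kzzp" -> "qffv" -> "qfv" -> "jyo"
  "mjoqmvy" -> "spuwsbe" -> "spuwsbe" -> "linplux"
  "syquuyxvlqq" -> "yewaaedbrww" -> "yewaedbrw" -> "rxptxwukp"
  "bphzycfma" -> "hvnfeilsg" -> "hvnfeilsg" -> "aogyxbelz"
  "lwypmovp" -> "rcevsubv" -> "rcevsubv" -> "kvxolnuo"
  "gpfayexp" -> "mvlgekdv" -> "mvlgekdv" -> "foezxdwo"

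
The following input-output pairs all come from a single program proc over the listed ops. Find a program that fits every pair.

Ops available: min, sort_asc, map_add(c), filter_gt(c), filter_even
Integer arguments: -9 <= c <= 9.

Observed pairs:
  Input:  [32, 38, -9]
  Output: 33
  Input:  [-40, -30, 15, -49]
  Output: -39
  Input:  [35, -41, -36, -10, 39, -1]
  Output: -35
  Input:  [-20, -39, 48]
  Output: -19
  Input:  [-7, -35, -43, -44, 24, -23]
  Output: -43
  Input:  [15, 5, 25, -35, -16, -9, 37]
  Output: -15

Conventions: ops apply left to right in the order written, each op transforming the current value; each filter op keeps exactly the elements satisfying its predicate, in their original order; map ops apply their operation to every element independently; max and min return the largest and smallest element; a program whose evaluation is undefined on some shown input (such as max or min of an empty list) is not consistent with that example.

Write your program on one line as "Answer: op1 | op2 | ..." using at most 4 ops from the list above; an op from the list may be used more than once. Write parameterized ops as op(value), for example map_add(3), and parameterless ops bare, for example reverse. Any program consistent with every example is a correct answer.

map_add(6) | filter_even | map_add(-5) | min

Check, running the answer program on each example:
  [32, 38, -9] -> [38, 44, -3] -> [38, 44] -> [33, 39] -> 33
  [-40, -30, 15, -49] -> [-34, -24, 21, -43] -> [-34, -24] -> [-39, -29] -> -39
  [35, -41, -36, -10, 39, -1] -> [41, -35, -30, -4, 45, 5] -> [-30, -4] -> [-35, -9] -> -35
  [-20, -39, 48] -> [-14, -33, 54] -> [-14, 54] -> [-19, 49] -> -19
  [-7, -35, -43, -44, 24, -23] -> [-1, -29, -37, -38, 30, -17] -> [-38, 30] -> [-43, 25] -> -43
  [15, 5, 25, -35, -16, -9, 37] -> [21, 11, 31, -29, -10, -3, 43] -> [-10] -> [-15] -> -15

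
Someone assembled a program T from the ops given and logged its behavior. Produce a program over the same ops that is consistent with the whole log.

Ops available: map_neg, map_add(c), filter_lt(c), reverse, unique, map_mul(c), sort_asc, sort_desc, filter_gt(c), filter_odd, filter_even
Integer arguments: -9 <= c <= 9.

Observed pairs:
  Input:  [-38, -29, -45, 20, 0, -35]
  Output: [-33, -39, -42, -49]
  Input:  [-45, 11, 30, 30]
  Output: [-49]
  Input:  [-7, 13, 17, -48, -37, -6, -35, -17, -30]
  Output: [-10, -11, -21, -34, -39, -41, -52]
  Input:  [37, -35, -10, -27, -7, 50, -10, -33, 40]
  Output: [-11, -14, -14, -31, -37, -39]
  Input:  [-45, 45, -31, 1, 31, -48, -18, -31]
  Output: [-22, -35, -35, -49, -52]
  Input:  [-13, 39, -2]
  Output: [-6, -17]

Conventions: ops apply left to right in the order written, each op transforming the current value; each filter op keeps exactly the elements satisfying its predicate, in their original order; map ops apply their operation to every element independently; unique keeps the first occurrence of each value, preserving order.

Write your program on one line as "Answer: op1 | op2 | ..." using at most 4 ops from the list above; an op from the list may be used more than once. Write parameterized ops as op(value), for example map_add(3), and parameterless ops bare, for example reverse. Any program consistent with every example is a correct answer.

sort_desc | map_add(-4) | filter_lt(-4)

Check, running the answer program on each example:
  [-38, -29, -45, 20, 0, -35] -> [20, 0, -29, -35, -38, -45] -> [16, -4, -33, -39, -42, -49] -> [-33, -39, -42, -49]
  [-45, 11, 30, 30] -> [30, 30, 11, -45] -> [26, 26, 7, -49] -> [-49]
  [-7, 13, 17, -48, -37, -6, -35, -17, -30] -> [17, 13, -6, -7, -17, -30, -35, -37, -48] -> [13, 9, -10, -11, -21, -34, -39, -41, -52] -> [-10, -11, -21, -34, -39, -41, -52]
  [37, -35, -10, -27, -7, 50, -10, -33, 40] -> [50, 40, 37, -7, -10, -10, -27, -33, -35] -> [46, 36, 33, -11, -14, -14, -31, -37, -39] -> [-11, -14, -14, -31, -37, -39]
  [-45, 45, -31, 1, 31, -48, -18, -31] -> [45, 31, 1, -18, -31, -31, -45, -48] -> [41, 27, -3, -22, -35, -35, -49, -52] -> [-22, -35, -35, -49, -52]
  [-13, 39, -2] -> [39, -2, -13] -> [35, -6, -17] -> [-6, -17]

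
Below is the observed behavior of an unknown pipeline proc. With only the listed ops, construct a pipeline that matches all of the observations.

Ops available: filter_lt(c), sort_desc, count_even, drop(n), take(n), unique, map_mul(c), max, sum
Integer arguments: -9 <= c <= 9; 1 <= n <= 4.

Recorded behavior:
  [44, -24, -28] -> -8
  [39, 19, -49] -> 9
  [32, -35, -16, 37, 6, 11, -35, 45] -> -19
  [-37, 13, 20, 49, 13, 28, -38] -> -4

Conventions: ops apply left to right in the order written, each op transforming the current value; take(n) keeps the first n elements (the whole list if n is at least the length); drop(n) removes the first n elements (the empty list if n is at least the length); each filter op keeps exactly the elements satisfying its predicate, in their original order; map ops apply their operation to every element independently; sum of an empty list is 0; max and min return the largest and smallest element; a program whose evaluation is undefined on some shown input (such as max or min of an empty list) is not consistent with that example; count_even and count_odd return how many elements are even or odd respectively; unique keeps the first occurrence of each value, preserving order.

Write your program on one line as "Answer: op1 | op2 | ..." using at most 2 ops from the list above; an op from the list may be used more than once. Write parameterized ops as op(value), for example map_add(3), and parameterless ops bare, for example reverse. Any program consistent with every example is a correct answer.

take(3) | sum

Check, running the answer program on each example:
  [44, -24, -28] -> [44, -24, -28] -> -8
  [39, 19, -49] -> [39, 19, -49] -> 9
  [32, -35, -16, 37, 6, 11, -35, 45] -> [32, -35, -16] -> -19
  [-37, 13, 20, 49, 13, 28, -38] -> [-37, 13, 20] -> -4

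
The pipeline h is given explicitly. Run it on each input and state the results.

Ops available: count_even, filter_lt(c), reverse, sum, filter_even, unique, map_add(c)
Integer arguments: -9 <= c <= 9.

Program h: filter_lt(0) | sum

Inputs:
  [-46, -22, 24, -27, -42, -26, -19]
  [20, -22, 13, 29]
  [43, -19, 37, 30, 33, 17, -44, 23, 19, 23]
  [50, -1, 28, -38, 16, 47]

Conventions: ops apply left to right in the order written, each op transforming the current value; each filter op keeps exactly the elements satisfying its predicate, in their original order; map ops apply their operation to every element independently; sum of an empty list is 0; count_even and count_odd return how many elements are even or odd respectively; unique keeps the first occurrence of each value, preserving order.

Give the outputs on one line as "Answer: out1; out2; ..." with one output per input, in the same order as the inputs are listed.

Execution, op by op:
  [-46, -22, 24, -27, -42, -26, -19] -> [-46, -22, -27, -42, -26, -19] -> -182
  [20, -22, 13, 29] -> [-22] -> -22
  [43, -19, 37, 30, 33, 17, -44, 23, 19, 23] -> [-19, -44] -> -63
  [50, -1, 28, -38, 16, 47] -> [-1, -38] -> -39

-182; -22; -63; -39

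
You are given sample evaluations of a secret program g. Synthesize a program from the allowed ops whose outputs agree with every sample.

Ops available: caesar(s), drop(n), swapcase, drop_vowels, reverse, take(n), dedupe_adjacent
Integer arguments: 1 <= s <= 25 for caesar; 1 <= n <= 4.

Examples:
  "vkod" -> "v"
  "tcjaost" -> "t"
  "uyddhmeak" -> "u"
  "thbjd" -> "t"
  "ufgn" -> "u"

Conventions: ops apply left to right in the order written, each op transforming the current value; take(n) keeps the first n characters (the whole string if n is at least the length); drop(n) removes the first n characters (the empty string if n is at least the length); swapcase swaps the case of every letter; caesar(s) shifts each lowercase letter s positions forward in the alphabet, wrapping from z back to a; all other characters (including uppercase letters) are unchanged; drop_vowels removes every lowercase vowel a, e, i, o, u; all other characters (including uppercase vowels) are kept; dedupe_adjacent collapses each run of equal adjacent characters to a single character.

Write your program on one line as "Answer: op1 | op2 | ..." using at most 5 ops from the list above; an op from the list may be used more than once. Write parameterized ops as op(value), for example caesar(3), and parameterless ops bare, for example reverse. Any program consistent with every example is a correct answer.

dedupe_adjacent | swapcase | take(1) | swapcase

Check, running the answer program on each example:
  "vkod" -> "vkod" -> "VKOD" -> "V" -> "v"
  "tcjaost" -> "tcjaost" -> "TCJAOST" -> "T" -> "t"
  "uyddhmeak" -> "uydhmeak" -> "UYDHMEAK" -> "U" -> "u"
  "thbjd" -> "thbjd" -> "THBJD" -> "T" -> "t"
  "ufgn" -> "ufgn" -> "UFGN" -> "U" -> "u"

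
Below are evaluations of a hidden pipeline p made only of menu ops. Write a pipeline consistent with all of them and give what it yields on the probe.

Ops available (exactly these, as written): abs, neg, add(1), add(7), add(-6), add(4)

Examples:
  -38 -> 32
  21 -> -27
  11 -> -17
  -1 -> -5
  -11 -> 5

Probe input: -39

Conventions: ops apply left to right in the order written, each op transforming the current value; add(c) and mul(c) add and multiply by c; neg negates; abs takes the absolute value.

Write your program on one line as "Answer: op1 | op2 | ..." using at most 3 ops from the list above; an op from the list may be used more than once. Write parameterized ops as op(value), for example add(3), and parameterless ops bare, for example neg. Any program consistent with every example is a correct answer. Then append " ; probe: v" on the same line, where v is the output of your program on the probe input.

neg | add(-6) ; probe: 33

Check, running the answer program on each example:
  -38 -> 38 -> 32
  21 -> -21 -> -27
  11 -> -11 -> -17
  -1 -> 1 -> -5
  -11 -> 11 -> 5
  probe: -39 -> 39 -> 33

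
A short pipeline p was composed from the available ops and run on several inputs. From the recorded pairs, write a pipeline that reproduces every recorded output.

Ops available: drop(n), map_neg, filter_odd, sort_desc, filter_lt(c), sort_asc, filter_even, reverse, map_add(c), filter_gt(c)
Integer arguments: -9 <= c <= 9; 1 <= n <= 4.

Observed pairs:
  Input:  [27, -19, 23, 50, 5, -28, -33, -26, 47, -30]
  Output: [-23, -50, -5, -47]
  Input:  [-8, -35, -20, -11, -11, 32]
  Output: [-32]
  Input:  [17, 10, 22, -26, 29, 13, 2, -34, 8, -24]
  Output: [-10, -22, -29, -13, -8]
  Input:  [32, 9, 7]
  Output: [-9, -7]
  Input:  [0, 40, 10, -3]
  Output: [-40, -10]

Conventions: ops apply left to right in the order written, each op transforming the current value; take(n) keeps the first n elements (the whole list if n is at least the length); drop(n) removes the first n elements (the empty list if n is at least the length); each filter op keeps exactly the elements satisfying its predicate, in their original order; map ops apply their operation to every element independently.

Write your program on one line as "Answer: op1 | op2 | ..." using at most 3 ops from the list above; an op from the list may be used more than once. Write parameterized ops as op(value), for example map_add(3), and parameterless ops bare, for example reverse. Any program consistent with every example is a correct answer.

map_neg | drop(1) | filter_lt(-3)

Check, running the answer program on each example:
  [27, -19, 23, 50, 5, -28, -33, -26, 47, -30] -> [-27, 19, -23, -50, -5, 28, 33, 26, -47, 30] -> [19, -23, -50, -5, 28, 33, 26, -47, 30] -> [-23, -50, -5, -47]
  [-8, -35, -20, -11, -11, 32] -> [8, 35, 20, 11, 11, -32] -> [35, 20, 11, 11, -32] -> [-32]
  [17, 10, 22, -26, 29, 13, 2, -34, 8, -24] -> [-17, -10, -22, 26, -29, -13, -2, 34, -8, 24] -> [-10, -22, 26, -29, -13, -2, 34, -8, 24] -> [-10, -22, -29, -13, -8]
  [32, 9, 7] -> [-32, -9, -7] -> [-9, -7] -> [-9, -7]
  [0, 40, 10, -3] -> [0, -40, -10, 3] -> [-40, -10, 3] -> [-40, -10]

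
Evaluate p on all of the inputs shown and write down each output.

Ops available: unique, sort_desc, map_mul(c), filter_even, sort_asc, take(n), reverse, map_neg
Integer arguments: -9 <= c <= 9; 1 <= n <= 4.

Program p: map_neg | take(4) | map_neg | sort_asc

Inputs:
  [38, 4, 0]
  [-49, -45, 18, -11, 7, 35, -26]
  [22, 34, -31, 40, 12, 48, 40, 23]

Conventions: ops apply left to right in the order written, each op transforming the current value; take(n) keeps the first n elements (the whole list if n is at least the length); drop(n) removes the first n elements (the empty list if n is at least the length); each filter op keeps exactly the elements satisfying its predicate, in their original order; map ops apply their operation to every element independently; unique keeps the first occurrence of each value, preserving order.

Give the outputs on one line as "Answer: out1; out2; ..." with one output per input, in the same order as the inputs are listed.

Execution, op by op:
  [38, 4, 0] -> [-38, -4, 0] -> [-38, -4, 0] -> [38, 4, 0] -> [0, 4, 38]
  [-49, -45, 18, -11, 7, 35, -26] -> [49, 45, -18, 11, -7, -35, 26] -> [49, 45, -18, 11] -> [-49, -45, 18, -11] -> [-49, -45, -11, 18]
  [22, 34, -31, 40, 12, 48, 40, 23] -> [-22, -34, 31, -40, -12, -48, -40, -23] -> [-22, -34, 31, -40] -> [22, 34, -31, 40] -> [-31, 22, 34, 40]

[0, 4, 38]; [-49, -45, -11, 18]; [-31, 22, 34, 40]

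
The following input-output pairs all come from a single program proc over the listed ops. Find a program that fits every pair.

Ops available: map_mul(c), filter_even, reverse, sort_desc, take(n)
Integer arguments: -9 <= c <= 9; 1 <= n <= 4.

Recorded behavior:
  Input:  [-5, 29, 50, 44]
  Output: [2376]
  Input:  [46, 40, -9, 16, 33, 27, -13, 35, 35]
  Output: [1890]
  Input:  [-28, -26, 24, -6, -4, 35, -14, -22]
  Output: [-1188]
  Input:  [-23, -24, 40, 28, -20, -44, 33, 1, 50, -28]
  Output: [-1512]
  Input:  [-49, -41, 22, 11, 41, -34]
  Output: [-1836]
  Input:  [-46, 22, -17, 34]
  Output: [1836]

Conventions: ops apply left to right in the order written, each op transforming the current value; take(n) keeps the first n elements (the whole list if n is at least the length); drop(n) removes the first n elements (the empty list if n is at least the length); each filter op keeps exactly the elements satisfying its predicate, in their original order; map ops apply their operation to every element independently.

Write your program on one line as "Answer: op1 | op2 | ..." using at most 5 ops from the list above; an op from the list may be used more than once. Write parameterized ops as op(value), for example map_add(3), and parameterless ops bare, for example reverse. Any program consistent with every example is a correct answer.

map_mul(-6) | map_mul(-9) | reverse | take(3) | take(1)

Check, running the answer program on each example:
  [-5, 29, 50, 44] -> [30, -174, -300, -264] -> [-270, 1566, 2700, 2376] -> [2376, 2700, 1566, -270] -> [2376, 2700, 1566] -> [2376]
  [46, 40, -9, 16, 33, 27, -13, 35, 35] -> [-276, -240, 54, -96, -198, -162, 78, -210, -210] -> [2484, 2160, -486, 864, 1782, 1458, -702, 1890, 1890] -> [1890, 1890, -702, 1458, 1782, 864, -486, 2160, 2484] -> [1890, 1890, -702] -> [1890]
  [-28, -26, 24, -6, -4, 35, -14, -22] -> [168, 156, -144, 36, 24, -210, 84, 132] -> [-1512, -1404, 1296, -324, -216, 1890, -756, -1188] -> [-1188, -756, 1890, -216, -324, 1296, -1404, -1512] -> [-1188, -756, 1890] -> [-1188]
  [-23, -24, 40, 28, -20, -44, 33, 1, 50, -28] -> [138, 144, -240, -168, 120, 264, -198, -6, -300, 168] -> [-1242, -1296, 2160, 1512, -1080, -2376, 1782, 54, 2700, -1512] -> [-1512, 2700, 54, 1782, -2376, -1080, 1512, 2160, -1296, -1242] -> [-1512, 2700, 54] -> [-1512]
  [-49, -41, 22, 11, 41, -34] -> [294, 246, -132, -66, -246, 204] -> [-2646, -2214, 1188, 594, 2214, -1836] -> [-1836, 2214, 594, 1188, -2214, -2646] -> [-1836, 2214, 594] -> [-1836]
  [-46, 22, -17, 34] -> [276, -132, 102, -204] -> [-2484, 1188, -918, 1836] -> [1836, -918, 1188, -2484] -> [1836, -918, 1188] -> [1836]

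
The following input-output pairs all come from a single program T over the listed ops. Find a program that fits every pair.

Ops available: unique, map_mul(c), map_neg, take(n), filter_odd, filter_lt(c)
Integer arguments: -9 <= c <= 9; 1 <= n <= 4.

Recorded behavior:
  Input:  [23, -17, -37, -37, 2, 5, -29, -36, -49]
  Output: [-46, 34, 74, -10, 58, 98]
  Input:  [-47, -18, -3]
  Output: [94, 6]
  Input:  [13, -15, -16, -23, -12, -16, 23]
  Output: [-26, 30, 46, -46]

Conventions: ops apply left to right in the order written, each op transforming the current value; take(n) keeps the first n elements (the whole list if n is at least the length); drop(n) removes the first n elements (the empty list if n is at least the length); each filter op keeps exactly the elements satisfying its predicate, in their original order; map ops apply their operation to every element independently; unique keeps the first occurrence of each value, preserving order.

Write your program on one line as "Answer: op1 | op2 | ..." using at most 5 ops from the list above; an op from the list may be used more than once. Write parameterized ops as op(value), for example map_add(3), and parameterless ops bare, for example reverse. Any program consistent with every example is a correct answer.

map_neg | unique | filter_odd | map_mul(2)

Check, running the answer program on each example:
  [23, -17, -37, -37, 2, 5, -29, -36, -49] -> [-23, 17, 37, 37, -2, -5, 29, 36, 49] -> [-23, 17, 37, -2, -5, 29, 36, 49] -> [-23, 17, 37, -5, 29, 49] -> [-46, 34, 74, -10, 58, 98]
  [-47, -18, -3] -> [47, 18, 3] -> [47, 18, 3] -> [47, 3] -> [94, 6]
  [13, -15, -16, -23, -12, -16, 23] -> [-13, 15, 16, 23, 12, 16, -23] -> [-13, 15, 16, 23, 12, -23] -> [-13, 15, 23, -23] -> [-26, 30, 46, -46]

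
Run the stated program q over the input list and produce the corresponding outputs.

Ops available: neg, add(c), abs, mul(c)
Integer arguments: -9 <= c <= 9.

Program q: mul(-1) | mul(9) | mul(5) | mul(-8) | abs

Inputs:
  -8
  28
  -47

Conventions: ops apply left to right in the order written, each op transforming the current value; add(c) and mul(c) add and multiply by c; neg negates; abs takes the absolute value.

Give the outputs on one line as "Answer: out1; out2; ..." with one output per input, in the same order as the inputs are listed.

2880; 10080; 16920

Execution, op by op:
  -8 -> 8 -> 72 -> 360 -> -2880 -> 2880
  28 -> -28 -> -252 -> -1260 -> 10080 -> 10080
  -47 -> 47 -> 423 -> 2115 -> -16920 -> 16920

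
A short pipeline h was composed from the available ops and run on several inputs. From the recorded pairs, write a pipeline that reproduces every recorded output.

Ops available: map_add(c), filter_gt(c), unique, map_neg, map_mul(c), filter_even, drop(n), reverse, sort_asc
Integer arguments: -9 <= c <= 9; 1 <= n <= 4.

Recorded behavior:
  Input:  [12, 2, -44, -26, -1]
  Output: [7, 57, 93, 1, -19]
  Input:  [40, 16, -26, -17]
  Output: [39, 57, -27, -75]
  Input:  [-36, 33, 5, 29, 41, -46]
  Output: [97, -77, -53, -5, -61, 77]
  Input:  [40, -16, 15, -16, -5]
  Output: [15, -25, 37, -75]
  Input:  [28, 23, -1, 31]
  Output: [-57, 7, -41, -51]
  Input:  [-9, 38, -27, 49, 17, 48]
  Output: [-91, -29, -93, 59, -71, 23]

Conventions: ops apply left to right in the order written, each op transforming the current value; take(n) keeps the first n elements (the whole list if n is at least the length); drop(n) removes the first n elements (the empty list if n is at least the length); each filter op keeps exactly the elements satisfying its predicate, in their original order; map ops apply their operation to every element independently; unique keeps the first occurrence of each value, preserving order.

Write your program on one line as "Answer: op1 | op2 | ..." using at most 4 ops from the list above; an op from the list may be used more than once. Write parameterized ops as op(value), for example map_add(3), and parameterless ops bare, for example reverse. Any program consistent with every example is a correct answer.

map_mul(-2) | unique | reverse | map_add(5)

Check, running the answer program on each example:
  [12, 2, -44, -26, -1] -> [-24, -4, 88, 52, 2] -> [-24, -4, 88, 52, 2] -> [2, 52, 88, -4, -24] -> [7, 57, 93, 1, -19]
  [40, 16, -26, -17] -> [-80, -32, 52, 34] -> [-80, -32, 52, 34] -> [34, 52, -32, -80] -> [39, 57, -27, -75]
  [-36, 33, 5, 29, 41, -46] -> [72, -66, -10, -58, -82, 92] -> [72, -66, -10, -58, -82, 92] -> [92, -82, -58, -10, -66, 72] -> [97, -77, -53, -5, -61, 77]
  [40, -16, 15, -16, -5] -> [-80, 32, -30, 32, 10] -> [-80, 32, -30, 10] -> [10, -30, 32, -80] -> [15, -25, 37, -75]
  [28, 23, -1, 31] -> [-56, -46, 2, -62] -> [-56, -46, 2, -62] -> [-62, 2, -46, -56] -> [-57, 7, -41, -51]
  [-9, 38, -27, 49, 17, 48] -> [18, -76, 54, -98, -34, -96] -> [18, -76, 54, -98, -34, -96] -> [-96, -34, -98, 54, -76, 18] -> [-91, -29, -93, 59, -71, 23]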